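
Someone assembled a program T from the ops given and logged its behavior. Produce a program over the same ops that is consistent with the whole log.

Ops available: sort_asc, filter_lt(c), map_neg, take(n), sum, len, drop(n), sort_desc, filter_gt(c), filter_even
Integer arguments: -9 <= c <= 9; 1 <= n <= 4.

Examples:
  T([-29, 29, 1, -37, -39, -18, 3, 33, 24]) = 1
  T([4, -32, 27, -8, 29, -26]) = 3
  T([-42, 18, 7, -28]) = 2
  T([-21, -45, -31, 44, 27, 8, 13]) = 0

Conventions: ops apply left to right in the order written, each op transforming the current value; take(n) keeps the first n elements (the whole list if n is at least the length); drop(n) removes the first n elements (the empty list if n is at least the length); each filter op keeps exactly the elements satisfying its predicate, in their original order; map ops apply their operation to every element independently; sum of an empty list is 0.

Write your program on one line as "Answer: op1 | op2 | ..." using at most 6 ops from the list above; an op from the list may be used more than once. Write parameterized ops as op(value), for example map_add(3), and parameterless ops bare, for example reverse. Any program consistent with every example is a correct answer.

filter_lt(7) | filter_lt(0) | sort_asc | filter_even | len

Check, running the answer program on each example:
  [-29, 29, 1, -37, -39, -18, 3, 33, 24] -> [-29, 1, -37, -39, -18, 3] -> [-29, -37, -39, -18] -> [-39, -37, -29, -18] -> [-18] -> 1
  [4, -32, 27, -8, 29, -26] -> [4, -32, -8, -26] -> [-32, -8, -26] -> [-32, -26, -8] -> [-32, -26, -8] -> 3
  [-42, 18, 7, -28] -> [-42, -28] -> [-42, -28] -> [-42, -28] -> [-42, -28] -> 2
  [-21, -45, -31, 44, 27, 8, 13] -> [-21, -45, -31] -> [-21, -45, -31] -> [-45, -31, -21] -> [] -> 0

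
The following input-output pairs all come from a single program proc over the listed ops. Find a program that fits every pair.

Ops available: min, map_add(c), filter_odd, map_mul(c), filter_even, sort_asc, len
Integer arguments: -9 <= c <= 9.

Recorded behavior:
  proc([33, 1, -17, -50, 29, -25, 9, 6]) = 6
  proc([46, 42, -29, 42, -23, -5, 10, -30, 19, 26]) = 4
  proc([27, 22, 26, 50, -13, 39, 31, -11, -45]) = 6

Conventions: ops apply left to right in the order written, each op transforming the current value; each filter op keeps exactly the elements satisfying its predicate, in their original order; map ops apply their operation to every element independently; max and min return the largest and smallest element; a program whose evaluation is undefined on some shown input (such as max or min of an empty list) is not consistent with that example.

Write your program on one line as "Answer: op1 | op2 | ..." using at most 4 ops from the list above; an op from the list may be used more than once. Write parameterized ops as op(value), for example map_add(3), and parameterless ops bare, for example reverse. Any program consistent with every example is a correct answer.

filter_odd | map_add(1) | len

Check, running the answer program on each example:
  [33, 1, -17, -50, 29, -25, 9, 6] -> [33, 1, -17, 29, -25, 9] -> [34, 2, -16, 30, -24, 10] -> 6
  [46, 42, -29, 42, -23, -5, 10, -30, 19, 26] -> [-29, -23, -5, 19] -> [-28, -22, -4, 20] -> 4
  [27, 22, 26, 50, -13, 39, 31, -11, -45] -> [27, -13, 39, 31, -11, -45] -> [28, -12, 40, 32, -10, -44] -> 6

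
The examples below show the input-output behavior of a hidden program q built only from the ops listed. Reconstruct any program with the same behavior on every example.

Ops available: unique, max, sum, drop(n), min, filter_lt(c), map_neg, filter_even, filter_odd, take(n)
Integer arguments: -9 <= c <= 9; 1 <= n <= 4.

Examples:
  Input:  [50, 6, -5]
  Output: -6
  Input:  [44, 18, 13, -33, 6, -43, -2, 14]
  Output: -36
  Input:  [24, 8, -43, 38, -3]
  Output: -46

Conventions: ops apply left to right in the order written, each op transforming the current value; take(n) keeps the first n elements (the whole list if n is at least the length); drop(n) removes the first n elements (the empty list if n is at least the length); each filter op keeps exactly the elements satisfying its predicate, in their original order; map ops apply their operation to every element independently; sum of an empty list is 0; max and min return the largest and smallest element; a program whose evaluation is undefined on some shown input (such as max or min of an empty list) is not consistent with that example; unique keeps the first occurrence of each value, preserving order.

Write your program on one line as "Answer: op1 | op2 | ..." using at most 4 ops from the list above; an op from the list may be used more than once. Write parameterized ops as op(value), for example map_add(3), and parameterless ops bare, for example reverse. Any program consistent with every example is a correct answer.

map_neg | drop(1) | filter_even | sum

Check, running the answer program on each example:
  [50, 6, -5] -> [-50, -6, 5] -> [-6, 5] -> [-6] -> -6
  [44, 18, 13, -33, 6, -43, -2, 14] -> [-44, -18, -13, 33, -6, 43, 2, -14] -> [-18, -13, 33, -6, 43, 2, -14] -> [-18, -6, 2, -14] -> -36
  [24, 8, -43, 38, -3] -> [-24, -8, 43, -38, 3] -> [-8, 43, -38, 3] -> [-8, -38] -> -46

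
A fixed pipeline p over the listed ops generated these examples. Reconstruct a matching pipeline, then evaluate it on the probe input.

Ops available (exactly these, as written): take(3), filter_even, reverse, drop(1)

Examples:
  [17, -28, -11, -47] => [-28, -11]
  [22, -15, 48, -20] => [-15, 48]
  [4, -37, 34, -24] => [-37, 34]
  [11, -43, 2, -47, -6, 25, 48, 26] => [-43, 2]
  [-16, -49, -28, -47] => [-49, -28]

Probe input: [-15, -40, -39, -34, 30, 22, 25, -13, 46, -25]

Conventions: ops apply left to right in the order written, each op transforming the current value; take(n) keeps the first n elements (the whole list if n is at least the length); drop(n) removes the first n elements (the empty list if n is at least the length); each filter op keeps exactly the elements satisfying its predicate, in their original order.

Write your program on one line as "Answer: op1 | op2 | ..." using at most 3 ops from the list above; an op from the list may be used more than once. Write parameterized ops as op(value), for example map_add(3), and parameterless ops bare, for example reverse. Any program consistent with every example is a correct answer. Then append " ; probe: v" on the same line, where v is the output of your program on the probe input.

take(3) | drop(1) ; probe: [-40, -39]

Check, running the answer program on each example:
  [17, -28, -11, -47] -> [17, -28, -11] -> [-28, -11]
  [22, -15, 48, -20] -> [22, -15, 48] -> [-15, 48]
  [4, -37, 34, -24] -> [4, -37, 34] -> [-37, 34]
  [11, -43, 2, -47, -6, 25, 48, 26] -> [11, -43, 2] -> [-43, 2]
  [-16, -49, -28, -47] -> [-16, -49, -28] -> [-49, -28]
  probe: [-15, -40, -39, -34, 30, 22, 25, -13, 46, -25] -> [-15, -40, -39] -> [-40, -39]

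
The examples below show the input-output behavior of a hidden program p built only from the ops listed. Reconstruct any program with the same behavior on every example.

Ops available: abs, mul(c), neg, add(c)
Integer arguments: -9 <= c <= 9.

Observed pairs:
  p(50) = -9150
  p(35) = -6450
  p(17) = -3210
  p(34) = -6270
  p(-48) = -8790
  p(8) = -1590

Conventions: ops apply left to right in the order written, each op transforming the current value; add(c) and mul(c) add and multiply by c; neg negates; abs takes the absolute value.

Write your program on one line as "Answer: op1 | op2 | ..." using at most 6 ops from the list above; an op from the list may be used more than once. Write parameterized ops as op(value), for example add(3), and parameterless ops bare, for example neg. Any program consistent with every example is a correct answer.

abs | mul(-6) | add(-5) | mul(-5) | mul(-6)

Check, running the answer program on each example:
  50 -> 50 -> -300 -> -305 -> 1525 -> -9150
  35 -> 35 -> -210 -> -215 -> 1075 -> -6450
  17 -> 17 -> -102 -> -107 -> 535 -> -3210
  34 -> 34 -> -204 -> -209 -> 1045 -> -6270
  -48 -> 48 -> -288 -> -293 -> 1465 -> -8790
  8 -> 8 -> -48 -> -53 -> 265 -> -1590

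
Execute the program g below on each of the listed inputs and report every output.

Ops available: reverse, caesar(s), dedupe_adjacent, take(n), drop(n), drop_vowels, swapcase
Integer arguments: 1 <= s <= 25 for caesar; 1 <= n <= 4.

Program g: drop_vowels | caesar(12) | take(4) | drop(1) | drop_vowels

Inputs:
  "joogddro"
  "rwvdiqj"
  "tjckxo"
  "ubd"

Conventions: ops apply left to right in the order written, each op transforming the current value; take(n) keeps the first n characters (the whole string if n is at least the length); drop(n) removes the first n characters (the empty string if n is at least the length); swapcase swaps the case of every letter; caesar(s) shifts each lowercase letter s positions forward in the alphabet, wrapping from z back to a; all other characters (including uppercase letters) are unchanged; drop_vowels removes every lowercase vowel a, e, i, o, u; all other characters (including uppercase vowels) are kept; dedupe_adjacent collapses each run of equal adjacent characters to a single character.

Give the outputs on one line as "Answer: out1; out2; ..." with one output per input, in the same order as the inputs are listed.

"spp"; "hp"; "vw"; "p"

Execution, op by op:
  "joogddro" -> "jgddr" -> "vsppd" -> "vspp" -> "spp" -> "spp"
  "rwvdiqj" -> "rwvdqj" -> "dihpcv" -> "dihp" -> "ihp" -> "hp"
  "tjckxo" -> "tjckx" -> "fvowj" -> "fvow" -> "vow" -> "vw"
  "ubd" -> "bd" -> "np" -> "np" -> "p" -> "p"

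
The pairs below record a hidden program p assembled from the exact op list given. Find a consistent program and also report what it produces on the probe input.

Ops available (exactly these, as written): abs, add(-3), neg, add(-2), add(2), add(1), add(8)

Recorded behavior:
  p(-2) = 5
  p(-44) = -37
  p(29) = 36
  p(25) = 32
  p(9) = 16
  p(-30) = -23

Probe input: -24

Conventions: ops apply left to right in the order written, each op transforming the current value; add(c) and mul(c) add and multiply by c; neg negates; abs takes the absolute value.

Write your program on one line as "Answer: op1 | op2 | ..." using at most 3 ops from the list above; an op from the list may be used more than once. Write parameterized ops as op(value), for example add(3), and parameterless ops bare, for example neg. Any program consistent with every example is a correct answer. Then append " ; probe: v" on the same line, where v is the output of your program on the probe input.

add(8) | add(-3) | add(2) ; probe: -17

Check, running the answer program on each example:
  -2 -> 6 -> 3 -> 5
  -44 -> -36 -> -39 -> -37
  29 -> 37 -> 34 -> 36
  25 -> 33 -> 30 -> 32
  9 -> 17 -> 14 -> 16
  -30 -> -22 -> -25 -> -23
  probe: -24 -> -16 -> -19 -> -17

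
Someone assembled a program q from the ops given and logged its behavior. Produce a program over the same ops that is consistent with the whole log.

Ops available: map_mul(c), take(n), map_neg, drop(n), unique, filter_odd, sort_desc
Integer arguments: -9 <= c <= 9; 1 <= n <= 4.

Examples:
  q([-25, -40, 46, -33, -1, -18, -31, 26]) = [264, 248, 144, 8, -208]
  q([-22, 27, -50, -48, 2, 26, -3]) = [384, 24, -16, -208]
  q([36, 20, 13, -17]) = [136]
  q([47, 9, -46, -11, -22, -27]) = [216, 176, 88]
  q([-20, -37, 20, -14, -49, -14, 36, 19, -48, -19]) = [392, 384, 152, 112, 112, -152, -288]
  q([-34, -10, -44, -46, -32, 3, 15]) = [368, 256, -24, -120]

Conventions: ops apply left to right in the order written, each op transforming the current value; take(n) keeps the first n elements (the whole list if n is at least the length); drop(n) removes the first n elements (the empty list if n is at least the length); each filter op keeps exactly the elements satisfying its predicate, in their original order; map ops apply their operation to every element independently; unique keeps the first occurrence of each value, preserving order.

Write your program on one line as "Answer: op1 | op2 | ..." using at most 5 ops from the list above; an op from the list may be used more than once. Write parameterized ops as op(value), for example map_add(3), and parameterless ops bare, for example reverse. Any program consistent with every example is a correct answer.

map_mul(8) | drop(3) | map_neg | sort_desc

Check, running the answer program on each example:
  [-25, -40, 46, -33, -1, -18, -31, 26] -> [-200, -320, 368, -264, -8, -144, -248, 208] -> [-264, -8, -144, -248, 208] -> [264, 8, 144, 248, -208] -> [264, 248, 144, 8, -208]
  [-22, 27, -50, -48, 2, 26, -3] -> [-176, 216, -400, -384, 16, 208, -24] -> [-384, 16, 208, -24] -> [384, -16, -208, 24] -> [384, 24, -16, -208]
  [36, 20, 13, -17] -> [288, 160, 104, -136] -> [-136] -> [136] -> [136]
  [47, 9, -46, -11, -22, -27] -> [376, 72, -368, -88, -176, -216] -> [-88, -176, -216] -> [88, 176, 216] -> [216, 176, 88]
  [-20, -37, 20, -14, -49, -14, 36, 19, -48, -19] -> [-160, -296, 160, -112, -392, -112, 288, 152, -384, -152] -> [-112, -392, -112, 288, 152, -384, -152] -> [112, 392, 112, -288, -152, 384, 152] -> [392, 384, 152, 112, 112, -152, -288]
  [-34, -10, -44, -46, -32, 3, 15] -> [-272, -80, -352, -368, -256, 24, 120] -> [-368, -256, 24, 120] -> [368, 256, -24, -120] -> [368, 256, -24, -120]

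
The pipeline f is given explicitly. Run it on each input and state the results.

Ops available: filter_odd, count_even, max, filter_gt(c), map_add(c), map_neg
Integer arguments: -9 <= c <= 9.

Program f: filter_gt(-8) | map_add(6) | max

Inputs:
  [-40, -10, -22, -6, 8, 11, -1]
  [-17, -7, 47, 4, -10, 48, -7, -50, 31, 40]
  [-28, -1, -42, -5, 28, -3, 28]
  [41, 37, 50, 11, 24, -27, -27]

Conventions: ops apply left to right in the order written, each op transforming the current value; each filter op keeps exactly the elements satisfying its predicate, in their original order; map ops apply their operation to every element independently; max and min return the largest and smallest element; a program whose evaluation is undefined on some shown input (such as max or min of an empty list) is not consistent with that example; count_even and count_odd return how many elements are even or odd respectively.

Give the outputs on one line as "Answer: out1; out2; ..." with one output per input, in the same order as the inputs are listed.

17; 54; 34; 56

Execution, op by op:
  [-40, -10, -22, -6, 8, 11, -1] -> [-6, 8, 11, -1] -> [0, 14, 17, 5] -> 17
  [-17, -7, 47, 4, -10, 48, -7, -50, 31, 40] -> [-7, 47, 4, 48, -7, 31, 40] -> [-1, 53, 10, 54, -1, 37, 46] -> 54
  [-28, -1, -42, -5, 28, -3, 28] -> [-1, -5, 28, -3, 28] -> [5, 1, 34, 3, 34] -> 34
  [41, 37, 50, 11, 24, -27, -27] -> [41, 37, 50, 11, 24] -> [47, 43, 56, 17, 30] -> 56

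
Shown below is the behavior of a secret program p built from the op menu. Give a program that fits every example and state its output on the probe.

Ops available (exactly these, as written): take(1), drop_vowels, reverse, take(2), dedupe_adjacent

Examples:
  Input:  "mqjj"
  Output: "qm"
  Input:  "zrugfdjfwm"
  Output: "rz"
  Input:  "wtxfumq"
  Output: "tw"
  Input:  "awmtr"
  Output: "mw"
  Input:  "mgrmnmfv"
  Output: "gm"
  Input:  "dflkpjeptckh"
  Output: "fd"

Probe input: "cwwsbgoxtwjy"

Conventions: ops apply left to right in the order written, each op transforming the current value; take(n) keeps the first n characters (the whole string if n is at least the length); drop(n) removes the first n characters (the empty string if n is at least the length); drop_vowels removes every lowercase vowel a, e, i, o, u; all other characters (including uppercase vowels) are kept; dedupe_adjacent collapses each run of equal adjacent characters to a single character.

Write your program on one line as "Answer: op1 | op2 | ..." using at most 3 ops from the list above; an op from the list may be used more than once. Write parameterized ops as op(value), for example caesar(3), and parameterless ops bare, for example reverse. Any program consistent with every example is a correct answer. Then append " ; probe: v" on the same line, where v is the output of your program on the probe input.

drop_vowels | take(2) | reverse ; probe: "wc"

Check, running the answer program on each example:
  "mqjj" -> "mqjj" -> "mq" -> "qm"
  "zrugfdjfwm" -> "zrgfdjfwm" -> "zr" -> "rz"
  "wtxfumq" -> "wtxfmq" -> "wt" -> "tw"
  "awmtr" -> "wmtr" -> "wm" -> "mw"
  "mgrmnmfv" -> "mgrmnmfv" -> "mg" -> "gm"
  "dflkpjeptckh" -> "dflkpjptckh" -> "df" -> "fd"
  probe: "cwwsbgoxtwjy" -> "cwwsbgxtwjy" -> "cw" -> "wc"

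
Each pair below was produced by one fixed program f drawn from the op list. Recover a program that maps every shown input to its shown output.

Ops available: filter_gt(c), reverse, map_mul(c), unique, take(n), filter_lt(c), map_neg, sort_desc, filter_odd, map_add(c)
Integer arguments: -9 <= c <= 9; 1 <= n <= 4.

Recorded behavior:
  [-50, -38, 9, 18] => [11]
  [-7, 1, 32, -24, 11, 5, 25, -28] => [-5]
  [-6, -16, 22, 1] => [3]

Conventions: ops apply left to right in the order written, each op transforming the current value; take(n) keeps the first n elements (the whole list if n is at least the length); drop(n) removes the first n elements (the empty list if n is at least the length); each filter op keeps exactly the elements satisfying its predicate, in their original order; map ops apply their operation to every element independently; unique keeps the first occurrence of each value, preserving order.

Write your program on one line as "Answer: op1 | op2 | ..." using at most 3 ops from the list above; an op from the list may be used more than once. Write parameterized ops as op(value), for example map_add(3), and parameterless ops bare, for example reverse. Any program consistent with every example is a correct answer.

map_add(2) | filter_odd | take(1)

Check, running the answer program on each example:
  [-50, -38, 9, 18] -> [-48, -36, 11, 20] -> [11] -> [11]
  [-7, 1, 32, -24, 11, 5, 25, -28] -> [-5, 3, 34, -22, 13, 7, 27, -26] -> [-5, 3, 13, 7, 27] -> [-5]
  [-6, -16, 22, 1] -> [-4, -14, 24, 3] -> [3] -> [3]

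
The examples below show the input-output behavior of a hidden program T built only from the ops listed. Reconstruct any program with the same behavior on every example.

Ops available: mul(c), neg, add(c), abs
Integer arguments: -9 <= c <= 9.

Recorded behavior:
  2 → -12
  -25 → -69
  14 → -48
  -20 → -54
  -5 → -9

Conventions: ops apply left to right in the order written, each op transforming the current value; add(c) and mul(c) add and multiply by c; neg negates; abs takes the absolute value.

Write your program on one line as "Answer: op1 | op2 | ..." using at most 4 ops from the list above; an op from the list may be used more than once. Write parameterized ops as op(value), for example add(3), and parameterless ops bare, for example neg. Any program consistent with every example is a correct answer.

neg | add(-2) | abs | mul(-3)

Check, running the answer program on each example:
  2 -> -2 -> -4 -> 4 -> -12
  -25 -> 25 -> 23 -> 23 -> -69
  14 -> -14 -> -16 -> 16 -> -48
  -20 -> 20 -> 18 -> 18 -> -54
  -5 -> 5 -> 3 -> 3 -> -9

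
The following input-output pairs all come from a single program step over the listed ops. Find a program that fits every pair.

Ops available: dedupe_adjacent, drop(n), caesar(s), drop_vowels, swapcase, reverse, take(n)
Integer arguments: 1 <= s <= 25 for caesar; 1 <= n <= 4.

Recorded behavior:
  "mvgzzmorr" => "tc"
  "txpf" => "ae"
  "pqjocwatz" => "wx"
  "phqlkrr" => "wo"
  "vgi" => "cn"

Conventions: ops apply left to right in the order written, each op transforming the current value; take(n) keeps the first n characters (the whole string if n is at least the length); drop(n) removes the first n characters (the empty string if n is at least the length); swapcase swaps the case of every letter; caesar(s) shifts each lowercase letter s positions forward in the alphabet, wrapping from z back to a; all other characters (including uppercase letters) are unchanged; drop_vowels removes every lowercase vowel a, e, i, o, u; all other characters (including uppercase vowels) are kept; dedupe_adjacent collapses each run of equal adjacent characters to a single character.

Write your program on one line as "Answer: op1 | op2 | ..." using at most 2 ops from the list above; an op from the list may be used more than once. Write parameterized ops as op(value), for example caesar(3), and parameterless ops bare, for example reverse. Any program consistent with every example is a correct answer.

take(2) | caesar(7)

Check, running the answer program on each example:
  "mvgzzmorr" -> "mv" -> "tc"
  "txpf" -> "tx" -> "ae"
  "pqjocwatz" -> "pq" -> "wx"
  "phqlkrr" -> "ph" -> "wo"
  "vgi" -> "vg" -> "cn"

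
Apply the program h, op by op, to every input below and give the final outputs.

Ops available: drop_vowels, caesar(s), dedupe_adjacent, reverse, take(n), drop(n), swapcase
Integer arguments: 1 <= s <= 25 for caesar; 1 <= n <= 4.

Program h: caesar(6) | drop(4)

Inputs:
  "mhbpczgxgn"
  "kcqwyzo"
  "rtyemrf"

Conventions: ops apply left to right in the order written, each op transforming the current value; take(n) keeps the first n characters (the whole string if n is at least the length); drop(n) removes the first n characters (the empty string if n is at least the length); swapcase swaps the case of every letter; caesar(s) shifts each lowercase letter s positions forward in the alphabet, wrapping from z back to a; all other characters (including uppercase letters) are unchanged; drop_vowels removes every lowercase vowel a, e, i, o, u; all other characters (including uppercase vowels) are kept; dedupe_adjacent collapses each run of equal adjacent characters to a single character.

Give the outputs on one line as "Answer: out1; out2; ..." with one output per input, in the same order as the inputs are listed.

"ifmdmt"; "efu"; "sxl"

Execution, op by op:
  "mhbpczgxgn" -> "snhvifmdmt" -> "ifmdmt"
  "kcqwyzo" -> "qiwcefu" -> "efu"
  "rtyemrf" -> "xzeksxl" -> "sxl"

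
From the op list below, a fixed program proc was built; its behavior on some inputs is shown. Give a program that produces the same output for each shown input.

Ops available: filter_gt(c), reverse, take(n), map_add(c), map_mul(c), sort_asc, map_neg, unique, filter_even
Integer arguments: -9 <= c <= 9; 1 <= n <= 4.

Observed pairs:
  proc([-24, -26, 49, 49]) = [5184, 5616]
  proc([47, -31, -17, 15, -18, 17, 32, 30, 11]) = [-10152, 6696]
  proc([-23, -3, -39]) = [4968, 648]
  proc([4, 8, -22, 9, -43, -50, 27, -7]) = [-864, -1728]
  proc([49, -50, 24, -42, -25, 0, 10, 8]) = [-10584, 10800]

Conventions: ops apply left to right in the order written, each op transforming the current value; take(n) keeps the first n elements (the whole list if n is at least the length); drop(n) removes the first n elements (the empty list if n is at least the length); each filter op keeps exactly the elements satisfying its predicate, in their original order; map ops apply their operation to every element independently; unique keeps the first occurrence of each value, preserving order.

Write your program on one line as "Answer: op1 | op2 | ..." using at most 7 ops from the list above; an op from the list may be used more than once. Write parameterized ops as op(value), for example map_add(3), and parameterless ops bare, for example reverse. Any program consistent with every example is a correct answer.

map_neg | map_mul(4) | map_mul(9) | take(2) | map_neg | map_mul(-6)

Check, running the answer program on each example:
  [-24, -26, 49, 49] -> [24, 26, -49, -49] -> [96, 104, -196, -196] -> [864, 936, -1764, -1764] -> [864, 936] -> [-864, -936] -> [5184, 5616]
  [47, -31, -17, 15, -18, 17, 32, 30, 11] -> [-47, 31, 17, -15, 18, -17, -32, -30, -11] -> [-188, 124, 68, -60, 72, -68, -128, -120, -44] -> [-1692, 1116, 612, -540, 648, -612, -1152, -1080, -396] -> [-1692, 1116] -> [1692, -1116] -> [-10152, 6696]
  [-23, -3, -39] -> [23, 3, 39] -> [92, 12, 156] -> [828, 108, 1404] -> [828, 108] -> [-828, -108] -> [4968, 648]
  [4, 8, -22, 9, -43, -50, 27, -7] -> [-4, -8, 22, -9, 43, 50, -27, 7] -> [-16, -32, 88, -36, 172, 200, -108, 28] -> [-144, -288, 792, -324, 1548, 1800, -972, 252] -> [-144, -288] -> [144, 288] -> [-864, -1728]
  [49, -50, 24, -42, -25, 0, 10, 8] -> [-49, 50, -24, 42, 25, 0, -10, -8] -> [-196, 200, -96, 168, 100, 0, -40, -32] -> [-1764, 1800, -864, 1512, 900, 0, -360, -288] -> [-1764, 1800] -> [1764, -1800] -> [-10584, 10800]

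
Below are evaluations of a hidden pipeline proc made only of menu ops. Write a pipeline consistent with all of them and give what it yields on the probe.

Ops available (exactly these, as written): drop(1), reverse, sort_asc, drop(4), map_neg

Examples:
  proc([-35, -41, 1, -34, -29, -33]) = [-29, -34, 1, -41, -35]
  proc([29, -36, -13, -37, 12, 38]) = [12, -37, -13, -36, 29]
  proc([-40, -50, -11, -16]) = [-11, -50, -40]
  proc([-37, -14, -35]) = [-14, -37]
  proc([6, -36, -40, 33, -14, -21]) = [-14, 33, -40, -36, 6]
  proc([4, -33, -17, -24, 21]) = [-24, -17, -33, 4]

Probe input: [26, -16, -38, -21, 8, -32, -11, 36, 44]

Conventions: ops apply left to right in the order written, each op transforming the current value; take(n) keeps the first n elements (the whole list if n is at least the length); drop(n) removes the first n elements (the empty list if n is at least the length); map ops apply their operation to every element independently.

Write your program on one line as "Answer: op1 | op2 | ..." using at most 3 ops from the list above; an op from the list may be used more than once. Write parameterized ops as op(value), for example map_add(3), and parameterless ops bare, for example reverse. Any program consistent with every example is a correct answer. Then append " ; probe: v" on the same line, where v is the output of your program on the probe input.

reverse | drop(1) ; probe: [36, -11, -32, 8, -21, -38, -16, 26]

Check, running the answer program on each example:
  [-35, -41, 1, -34, -29, -33] -> [-33, -29, -34, 1, -41, -35] -> [-29, -34, 1, -41, -35]
  [29, -36, -13, -37, 12, 38] -> [38, 12, -37, -13, -36, 29] -> [12, -37, -13, -36, 29]
  [-40, -50, -11, -16] -> [-16, -11, -50, -40] -> [-11, -50, -40]
  [-37, -14, -35] -> [-35, -14, -37] -> [-14, -37]
  [6, -36, -40, 33, -14, -21] -> [-21, -14, 33, -40, -36, 6] -> [-14, 33, -40, -36, 6]
  [4, -33, -17, -24, 21] -> [21, -24, -17, -33, 4] -> [-24, -17, -33, 4]
  probe: [26, -16, -38, -21, 8, -32, -11, 36, 44] -> [44, 36, -11, -32, 8, -21, -38, -16, 26] -> [36, -11, -32, 8, -21, -38, -16, 26]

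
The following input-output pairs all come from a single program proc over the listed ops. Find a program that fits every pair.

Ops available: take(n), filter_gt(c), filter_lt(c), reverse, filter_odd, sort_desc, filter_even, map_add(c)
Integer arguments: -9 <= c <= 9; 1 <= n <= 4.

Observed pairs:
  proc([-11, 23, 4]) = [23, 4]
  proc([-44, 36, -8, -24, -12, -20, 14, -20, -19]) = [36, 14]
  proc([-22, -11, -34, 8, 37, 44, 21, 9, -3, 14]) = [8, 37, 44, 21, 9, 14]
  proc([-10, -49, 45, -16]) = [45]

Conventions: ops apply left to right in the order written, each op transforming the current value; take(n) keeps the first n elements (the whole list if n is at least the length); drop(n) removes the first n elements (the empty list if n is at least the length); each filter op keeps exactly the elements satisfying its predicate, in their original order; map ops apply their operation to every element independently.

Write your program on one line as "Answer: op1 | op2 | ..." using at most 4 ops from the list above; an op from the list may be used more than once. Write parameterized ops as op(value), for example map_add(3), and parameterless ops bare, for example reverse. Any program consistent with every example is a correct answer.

reverse | filter_gt(-3) | reverse

Check, running the answer program on each example:
  [-11, 23, 4] -> [4, 23, -11] -> [4, 23] -> [23, 4]
  [-44, 36, -8, -24, -12, -20, 14, -20, -19] -> [-19, -20, 14, -20, -12, -24, -8, 36, -44] -> [14, 36] -> [36, 14]
  [-22, -11, -34, 8, 37, 44, 21, 9, -3, 14] -> [14, -3, 9, 21, 44, 37, 8, -34, -11, -22] -> [14, 9, 21, 44, 37, 8] -> [8, 37, 44, 21, 9, 14]
  [-10, -49, 45, -16] -> [-16, 45, -49, -10] -> [45] -> [45]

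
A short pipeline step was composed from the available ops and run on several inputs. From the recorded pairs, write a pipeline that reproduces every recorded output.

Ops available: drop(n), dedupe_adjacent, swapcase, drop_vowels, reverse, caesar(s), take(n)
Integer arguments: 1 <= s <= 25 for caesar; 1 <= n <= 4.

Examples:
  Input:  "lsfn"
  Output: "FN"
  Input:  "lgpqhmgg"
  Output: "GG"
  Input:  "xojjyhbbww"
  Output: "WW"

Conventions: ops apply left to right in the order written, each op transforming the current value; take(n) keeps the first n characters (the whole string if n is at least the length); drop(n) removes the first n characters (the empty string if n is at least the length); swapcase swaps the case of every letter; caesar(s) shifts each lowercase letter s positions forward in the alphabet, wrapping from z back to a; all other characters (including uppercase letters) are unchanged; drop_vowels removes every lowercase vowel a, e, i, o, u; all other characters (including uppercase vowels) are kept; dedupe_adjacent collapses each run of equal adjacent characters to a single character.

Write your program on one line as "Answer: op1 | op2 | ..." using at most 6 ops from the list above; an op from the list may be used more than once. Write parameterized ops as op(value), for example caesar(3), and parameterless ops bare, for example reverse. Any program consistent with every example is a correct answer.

reverse | drop_vowels | take(2) | reverse | swapcase

Check, running the answer program on each example:
  "lsfn" -> "nfsl" -> "nfsl" -> "nf" -> "fn" -> "FN"
  "lgpqhmgg" -> "ggmhqpgl" -> "ggmhqpgl" -> "gg" -> "gg" -> "GG"
  "xojjyhbbww" -> "wwbbhyjjox" -> "wwbbhyjjx" -> "ww" -> "ww" -> "WW"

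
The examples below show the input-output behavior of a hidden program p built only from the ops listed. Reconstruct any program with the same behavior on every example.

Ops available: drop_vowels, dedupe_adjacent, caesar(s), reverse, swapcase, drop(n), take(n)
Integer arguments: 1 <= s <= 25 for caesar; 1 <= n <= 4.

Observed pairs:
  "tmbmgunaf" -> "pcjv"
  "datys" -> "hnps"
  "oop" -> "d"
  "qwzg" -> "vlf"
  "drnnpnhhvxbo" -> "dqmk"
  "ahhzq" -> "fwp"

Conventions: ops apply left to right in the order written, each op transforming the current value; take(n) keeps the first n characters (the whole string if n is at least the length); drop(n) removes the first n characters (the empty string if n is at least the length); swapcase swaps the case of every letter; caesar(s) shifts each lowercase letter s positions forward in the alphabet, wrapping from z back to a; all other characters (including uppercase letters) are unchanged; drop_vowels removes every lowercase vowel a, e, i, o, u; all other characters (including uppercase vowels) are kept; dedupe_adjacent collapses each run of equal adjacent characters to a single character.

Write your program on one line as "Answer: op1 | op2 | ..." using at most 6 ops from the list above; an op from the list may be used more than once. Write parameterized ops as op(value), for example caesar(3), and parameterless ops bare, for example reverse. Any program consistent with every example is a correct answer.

reverse | dedupe_adjacent | caesar(15) | drop_vowels | take(4)

Check, running the answer program on each example:
  "tmbmgunaf" -> "fanugmbmt" -> "fanugmbmt" -> "upcjvbqbi" -> "pcjvbqb" -> "pcjv"
  "datys" -> "sytad" -> "sytad" -> "hnips" -> "hnps" -> "hnps"
  "oop" -> "poo" -> "po" -> "ed" -> "d" -> "d"
  "qwzg" -> "gzwq" -> "gzwq" -> "volf" -> "vlf" -> "vlf"
  "drnnpnhhvxbo" -> "obxvhhnpnnrd" -> "obxvhnpnrd" -> "dqmkwcecgs" -> "dqmkwccgs" -> "dqmk"
  "ahhzq" -> "qzhha" -> "qzha" -> "fowp" -> "fwp" -> "fwp"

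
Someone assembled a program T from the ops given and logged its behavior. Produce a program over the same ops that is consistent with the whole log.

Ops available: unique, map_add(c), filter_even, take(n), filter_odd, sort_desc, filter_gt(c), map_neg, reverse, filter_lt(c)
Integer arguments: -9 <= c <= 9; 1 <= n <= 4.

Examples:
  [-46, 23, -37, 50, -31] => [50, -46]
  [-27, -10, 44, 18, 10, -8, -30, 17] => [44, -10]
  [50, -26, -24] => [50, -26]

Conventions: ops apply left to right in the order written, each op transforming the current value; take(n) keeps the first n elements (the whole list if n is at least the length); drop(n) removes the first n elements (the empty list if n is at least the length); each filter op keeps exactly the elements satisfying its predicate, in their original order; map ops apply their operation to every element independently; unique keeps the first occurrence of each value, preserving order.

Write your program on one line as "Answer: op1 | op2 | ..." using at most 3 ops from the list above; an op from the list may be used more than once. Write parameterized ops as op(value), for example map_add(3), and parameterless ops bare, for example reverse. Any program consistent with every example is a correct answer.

filter_even | take(2) | sort_desc

Check, running the answer program on each example:
  [-46, 23, -37, 50, -31] -> [-46, 50] -> [-46, 50] -> [50, -46]
  [-27, -10, 44, 18, 10, -8, -30, 17] -> [-10, 44, 18, 10, -8, -30] -> [-10, 44] -> [44, -10]
  [50, -26, -24] -> [50, -26, -24] -> [50, -26] -> [50, -26]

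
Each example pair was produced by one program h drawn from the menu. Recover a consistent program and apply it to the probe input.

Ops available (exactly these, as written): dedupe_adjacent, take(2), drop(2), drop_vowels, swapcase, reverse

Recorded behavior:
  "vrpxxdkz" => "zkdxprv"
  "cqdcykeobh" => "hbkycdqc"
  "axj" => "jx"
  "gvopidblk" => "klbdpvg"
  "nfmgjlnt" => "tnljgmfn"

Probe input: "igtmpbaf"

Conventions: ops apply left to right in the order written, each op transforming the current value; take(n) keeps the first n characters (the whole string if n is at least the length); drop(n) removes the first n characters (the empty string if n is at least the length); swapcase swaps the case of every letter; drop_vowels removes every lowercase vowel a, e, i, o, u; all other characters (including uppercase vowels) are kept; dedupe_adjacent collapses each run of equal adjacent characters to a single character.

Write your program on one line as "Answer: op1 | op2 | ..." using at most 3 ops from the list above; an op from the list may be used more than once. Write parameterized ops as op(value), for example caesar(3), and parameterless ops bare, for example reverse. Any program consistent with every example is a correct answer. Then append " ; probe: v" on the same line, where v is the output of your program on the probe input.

dedupe_adjacent | drop_vowels | reverse ; probe: "fbpmtg"

Check, running the answer program on each example:
  "vrpxxdkz" -> "vrpxdkz" -> "vrpxdkz" -> "zkdxprv"
  "cqdcykeobh" -> "cqdcykeobh" -> "cqdcykbh" -> "hbkycdqc"
  "axj" -> "axj" -> "xj" -> "jx"
  "gvopidblk" -> "gvopidblk" -> "gvpdblk" -> "klbdpvg"
  "nfmgjlnt" -> "nfmgjlnt" -> "nfmgjlnt" -> "tnljgmfn"
  probe: "igtmpbaf" -> "igtmpbaf" -> "gtmpbf" -> "fbpmtg"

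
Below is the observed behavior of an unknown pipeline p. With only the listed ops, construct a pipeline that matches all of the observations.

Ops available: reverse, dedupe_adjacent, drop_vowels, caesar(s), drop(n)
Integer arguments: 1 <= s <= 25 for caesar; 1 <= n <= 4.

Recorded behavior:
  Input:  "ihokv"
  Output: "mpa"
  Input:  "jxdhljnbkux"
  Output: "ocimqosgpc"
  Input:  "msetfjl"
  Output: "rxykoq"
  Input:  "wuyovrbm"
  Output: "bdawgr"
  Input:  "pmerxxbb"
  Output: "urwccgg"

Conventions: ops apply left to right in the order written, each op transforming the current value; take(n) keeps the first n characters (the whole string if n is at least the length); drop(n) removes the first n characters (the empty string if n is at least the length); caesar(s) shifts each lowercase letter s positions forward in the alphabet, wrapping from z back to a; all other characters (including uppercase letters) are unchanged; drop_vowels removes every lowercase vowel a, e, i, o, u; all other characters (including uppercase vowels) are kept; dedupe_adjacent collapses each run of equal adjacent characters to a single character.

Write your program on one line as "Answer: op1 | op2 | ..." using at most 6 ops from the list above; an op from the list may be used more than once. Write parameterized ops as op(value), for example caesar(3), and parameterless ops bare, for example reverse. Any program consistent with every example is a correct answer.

reverse | drop_vowels | caesar(18) | reverse | caesar(13)

Check, running the answer program on each example:
  "ihokv" -> "vkohi" -> "vkh" -> "ncz" -> "zcn" -> "mpa"
  "jxdhljnbkux" -> "xukbnjlhdxj" -> "xkbnjlhdxj" -> "pctfbdzvpb" -> "bpvzdbftcp" -> "ocimqosgpc"
  "msetfjl" -> "ljftesm" -> "ljftsm" -> "dbxlke" -> "eklxbd" -> "rxykoq"
  "wuyovrbm" -> "mbrvoyuw" -> "mbrvyw" -> "etjnqo" -> "oqnjte" -> "bdawgr"
  "pmerxxbb" -> "bbxxremp" -> "bbxxrmp" -> "ttppjeh" -> "hejpptt" -> "urwccgg"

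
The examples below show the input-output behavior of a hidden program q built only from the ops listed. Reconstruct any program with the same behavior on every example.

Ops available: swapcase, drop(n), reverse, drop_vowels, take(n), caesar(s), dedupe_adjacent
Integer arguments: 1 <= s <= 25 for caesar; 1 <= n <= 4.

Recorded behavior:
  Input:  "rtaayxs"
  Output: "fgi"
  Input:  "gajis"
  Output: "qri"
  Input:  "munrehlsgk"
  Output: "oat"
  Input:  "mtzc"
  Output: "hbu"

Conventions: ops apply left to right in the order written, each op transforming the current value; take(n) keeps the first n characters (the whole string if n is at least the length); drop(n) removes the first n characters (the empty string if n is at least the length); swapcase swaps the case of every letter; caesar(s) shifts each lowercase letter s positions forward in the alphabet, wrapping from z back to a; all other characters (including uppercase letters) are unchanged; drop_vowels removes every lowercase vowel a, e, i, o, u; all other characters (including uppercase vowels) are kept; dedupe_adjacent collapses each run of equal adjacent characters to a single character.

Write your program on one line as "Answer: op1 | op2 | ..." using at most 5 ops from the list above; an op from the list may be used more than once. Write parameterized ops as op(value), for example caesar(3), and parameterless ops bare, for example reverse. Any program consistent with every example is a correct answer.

reverse | caesar(8) | drop(1) | take(3)

Check, running the answer program on each example:
  "rtaayxs" -> "sxyaatr" -> "afgiibz" -> "fgiibz" -> "fgi"
  "gajis" -> "sijag" -> "aqrio" -> "qrio" -> "qri"
  "munrehlsgk" -> "kgslhernum" -> "soatpmzvcu" -> "oatpmzvcu" -> "oat"
  "mtzc" -> "cztm" -> "khbu" -> "hbu" -> "hbu"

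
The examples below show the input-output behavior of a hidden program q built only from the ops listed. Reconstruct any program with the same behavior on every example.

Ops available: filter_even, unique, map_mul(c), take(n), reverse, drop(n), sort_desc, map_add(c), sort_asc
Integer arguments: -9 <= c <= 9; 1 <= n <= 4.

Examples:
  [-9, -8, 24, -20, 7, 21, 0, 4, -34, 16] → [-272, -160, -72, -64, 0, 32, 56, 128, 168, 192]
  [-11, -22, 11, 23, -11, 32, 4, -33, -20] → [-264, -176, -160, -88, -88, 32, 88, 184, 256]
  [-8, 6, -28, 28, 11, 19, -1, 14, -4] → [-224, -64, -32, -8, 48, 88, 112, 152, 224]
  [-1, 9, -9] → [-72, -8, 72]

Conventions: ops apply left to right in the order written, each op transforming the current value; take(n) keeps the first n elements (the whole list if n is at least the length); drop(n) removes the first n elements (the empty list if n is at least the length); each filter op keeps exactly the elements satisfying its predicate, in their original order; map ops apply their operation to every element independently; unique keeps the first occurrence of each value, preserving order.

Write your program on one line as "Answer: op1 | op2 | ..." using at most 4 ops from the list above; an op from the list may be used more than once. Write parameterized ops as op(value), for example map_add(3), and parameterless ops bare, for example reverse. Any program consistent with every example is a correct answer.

reverse | sort_asc | map_mul(8)

Check, running the answer program on each example:
  [-9, -8, 24, -20, 7, 21, 0, 4, -34, 16] -> [16, -34, 4, 0, 21, 7, -20, 24, -8, -9] -> [-34, -20, -9, -8, 0, 4, 7, 16, 21, 24] -> [-272, -160, -72, -64, 0, 32, 56, 128, 168, 192]
  [-11, -22, 11, 23, -11, 32, 4, -33, -20] -> [-20, -33, 4, 32, -11, 23, 11, -22, -11] -> [-33, -22, -20, -11, -11, 4, 11, 23, 32] -> [-264, -176, -160, -88, -88, 32, 88, 184, 256]
  [-8, 6, -28, 28, 11, 19, -1, 14, -4] -> [-4, 14, -1, 19, 11, 28, -28, 6, -8] -> [-28, -8, -4, -1, 6, 11, 14, 19, 28] -> [-224, -64, -32, -8, 48, 88, 112, 152, 224]
  [-1, 9, -9] -> [-9, 9, -1] -> [-9, -1, 9] -> [-72, -8, 72]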